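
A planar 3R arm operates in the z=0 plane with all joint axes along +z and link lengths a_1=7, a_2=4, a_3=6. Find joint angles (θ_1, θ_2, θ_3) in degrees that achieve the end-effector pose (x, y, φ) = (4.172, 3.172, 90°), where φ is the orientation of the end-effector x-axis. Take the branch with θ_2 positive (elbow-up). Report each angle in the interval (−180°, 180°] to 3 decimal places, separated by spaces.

-68.270 134.998 23.272

wrist centre = target − a_3·(cos φ, sin φ) = (4.1720, -2.8280)
cos θ_2 = (25.4032−7²−4²)/(2·7·4) = -0.7071; θ_2 = 134.9983° (elbow-up)
β = atan2(-2.8280,4.1720) = -34.1315°; ψ = atan2(2.8285,4.1717) = 34.1385°
θ_1 = β − ψ = -68.2699°
θ_3 = φ − θ_1 − θ_2 = 23.2716° (wrapped to (-180°,180°])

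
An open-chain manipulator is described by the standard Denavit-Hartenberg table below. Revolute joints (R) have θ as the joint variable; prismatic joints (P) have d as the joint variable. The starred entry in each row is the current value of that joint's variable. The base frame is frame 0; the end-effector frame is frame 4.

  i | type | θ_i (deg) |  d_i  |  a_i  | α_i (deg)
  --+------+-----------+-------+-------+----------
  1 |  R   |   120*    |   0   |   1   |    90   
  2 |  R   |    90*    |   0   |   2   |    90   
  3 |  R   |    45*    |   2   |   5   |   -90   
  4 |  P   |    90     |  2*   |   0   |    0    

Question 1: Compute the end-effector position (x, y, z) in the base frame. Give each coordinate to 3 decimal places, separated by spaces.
after link 1: o_1 = (-0.5000, 0.8660, 0.0000)
after link 2: o_2 = (-0.5000, 0.8660, 2.0000)
after link 3: o_3 = (1.5619, 4.3658, 5.5355)
after link 4: o_4 = (2.7866, 5.0729, 4.1213)

2.787 5.073 4.121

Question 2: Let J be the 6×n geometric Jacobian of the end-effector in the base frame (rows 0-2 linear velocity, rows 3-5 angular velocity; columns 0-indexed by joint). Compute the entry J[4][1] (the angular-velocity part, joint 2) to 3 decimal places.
0.500

axis z_1 = (0.8660,0.5000,0.0000); lever o_n−o_1 = (3.2866,4.2069,4.1213)
cross product → J_v[:, 1] = (2.0607,-3.5692,2.0000)
J_ω[:, 1] = z_1
entry J[4][1] = 0.5000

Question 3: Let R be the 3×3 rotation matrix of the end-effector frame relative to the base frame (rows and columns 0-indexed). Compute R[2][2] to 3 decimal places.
-0.707

End-effector z-axis (col 2 of R) = (0.6124,0.3536,-0.7071)
R[2][2] = -0.7071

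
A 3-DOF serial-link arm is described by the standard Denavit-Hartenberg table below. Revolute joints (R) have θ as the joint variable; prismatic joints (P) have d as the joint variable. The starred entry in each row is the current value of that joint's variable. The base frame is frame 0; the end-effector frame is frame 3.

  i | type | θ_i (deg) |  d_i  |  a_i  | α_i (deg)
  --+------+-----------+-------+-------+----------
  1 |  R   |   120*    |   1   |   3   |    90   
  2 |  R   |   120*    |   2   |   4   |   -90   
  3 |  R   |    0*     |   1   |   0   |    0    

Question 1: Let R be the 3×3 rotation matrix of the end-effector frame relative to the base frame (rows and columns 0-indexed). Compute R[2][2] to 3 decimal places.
End-effector z-axis (col 2 of R) = (0.4330,-0.7500,-0.5000)
R[2][2] = -0.5000

-0.500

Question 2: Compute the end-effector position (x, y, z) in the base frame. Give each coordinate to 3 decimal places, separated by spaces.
after link 1: o_1 = (-1.5000, 2.5981, 1.0000)
after link 2: o_2 = (1.2321, 1.8660, 4.4641)
after link 3: o_3 = (1.6651, 1.1160, 3.9641)

1.665 1.116 3.964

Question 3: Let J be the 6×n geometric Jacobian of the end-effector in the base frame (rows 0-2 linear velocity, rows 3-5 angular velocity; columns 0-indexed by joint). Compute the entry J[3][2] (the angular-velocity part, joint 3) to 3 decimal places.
axis z_2 = (0.4330,-0.7500,-0.5000); lever o_n−o_2 = (0.4330,-0.7500,-0.5000)
cross product → J_v[:, 2] = (0.0000,0.0000,0.0000)
J_ω[:, 2] = z_2
entry J[3][2] = 0.4330

0.433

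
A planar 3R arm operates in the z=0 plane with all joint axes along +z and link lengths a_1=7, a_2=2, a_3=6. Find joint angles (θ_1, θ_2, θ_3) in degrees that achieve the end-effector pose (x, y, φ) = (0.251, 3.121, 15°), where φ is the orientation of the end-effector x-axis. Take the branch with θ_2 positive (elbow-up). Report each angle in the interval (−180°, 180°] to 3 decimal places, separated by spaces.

wrist centre = target − a_3·(cos φ, sin φ) = (-5.5446, 1.5681)
cos θ_2 = (33.2010−7²−2²)/(2·7·2) = -0.7071; θ_2 = 135.0001° (elbow-up)
β = atan2(1.5681,-5.5446) = 164.2083°; ψ = atan2(1.4142,5.5858) = 14.2076°
θ_1 = β − ψ = 150.0007°
θ_3 = φ − θ_1 − θ_2 = 89.9993° (wrapped to (-180°,180°])

150.001 135.000 89.999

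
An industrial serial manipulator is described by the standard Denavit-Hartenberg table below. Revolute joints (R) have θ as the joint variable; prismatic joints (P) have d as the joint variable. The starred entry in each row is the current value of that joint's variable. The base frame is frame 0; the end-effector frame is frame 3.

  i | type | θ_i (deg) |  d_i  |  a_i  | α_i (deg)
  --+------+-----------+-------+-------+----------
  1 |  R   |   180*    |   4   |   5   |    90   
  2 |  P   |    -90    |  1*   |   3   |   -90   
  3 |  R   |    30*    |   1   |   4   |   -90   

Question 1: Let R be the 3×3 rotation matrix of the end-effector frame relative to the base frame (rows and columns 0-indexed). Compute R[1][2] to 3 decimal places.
End-effector z-axis (col 2 of R) = (-0.0000,-0.8660,0.5000)
R[1][2] = -0.8660

-0.866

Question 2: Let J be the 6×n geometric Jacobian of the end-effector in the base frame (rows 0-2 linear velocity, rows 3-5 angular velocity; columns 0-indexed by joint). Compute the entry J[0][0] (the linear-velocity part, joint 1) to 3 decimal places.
axis z_0 = ẑ; lever o_n−o_0 = (-6.0000,-1.0000,-2.4641)
cross product → J_v[:, 0] = (1.0000,-6.0000,0.0000)
J_ω[:, 0] = z_0
entry J[0][0] = 1.0000

1.000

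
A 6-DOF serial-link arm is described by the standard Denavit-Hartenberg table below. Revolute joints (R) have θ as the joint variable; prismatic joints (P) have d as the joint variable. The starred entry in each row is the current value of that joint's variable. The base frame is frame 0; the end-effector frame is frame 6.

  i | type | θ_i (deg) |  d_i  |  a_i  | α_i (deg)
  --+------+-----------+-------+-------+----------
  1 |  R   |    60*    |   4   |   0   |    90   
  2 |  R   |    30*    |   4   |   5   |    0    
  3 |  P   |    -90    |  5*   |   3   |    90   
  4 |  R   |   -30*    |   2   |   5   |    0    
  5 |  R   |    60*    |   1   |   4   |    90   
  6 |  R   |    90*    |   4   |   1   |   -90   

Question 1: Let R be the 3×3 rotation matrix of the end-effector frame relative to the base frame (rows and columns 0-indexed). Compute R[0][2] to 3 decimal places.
End-effector z-axis (col 2 of R) = (-0.6495,-0.1250,0.7500)
R[0][2] = -0.6495

-0.650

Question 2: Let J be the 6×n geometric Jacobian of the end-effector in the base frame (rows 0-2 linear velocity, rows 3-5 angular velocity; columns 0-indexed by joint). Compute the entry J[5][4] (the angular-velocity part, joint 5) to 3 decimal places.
-0.500

axis z_4 = (-0.4330,-0.7500,-0.5000); lever o_n−o_4 = (-0.7679,1.5981,-5.7321)
cross product → J_v[:, 4] = (5.0981,-2.0981,-1.2679)
J_ω[:, 4] = z_4
entry J[5][4] = -0.5000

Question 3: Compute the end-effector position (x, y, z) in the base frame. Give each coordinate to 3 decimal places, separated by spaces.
after link 1: o_1 = (0.0000, 0.0000, 4.0000)
after link 2: o_2 = (5.6292, 1.7500, 6.5000)
after link 3: o_3 = (10.7093, 0.5490, 3.9019)
after link 4: o_4 = (8.7607, 2.1740, -0.8481)
after link 5: o_5 = (10.9258, 1.9240, -4.3481)
after link 6: o_6 = (7.9928, 3.7721, -6.5801)

7.993 3.772 -6.580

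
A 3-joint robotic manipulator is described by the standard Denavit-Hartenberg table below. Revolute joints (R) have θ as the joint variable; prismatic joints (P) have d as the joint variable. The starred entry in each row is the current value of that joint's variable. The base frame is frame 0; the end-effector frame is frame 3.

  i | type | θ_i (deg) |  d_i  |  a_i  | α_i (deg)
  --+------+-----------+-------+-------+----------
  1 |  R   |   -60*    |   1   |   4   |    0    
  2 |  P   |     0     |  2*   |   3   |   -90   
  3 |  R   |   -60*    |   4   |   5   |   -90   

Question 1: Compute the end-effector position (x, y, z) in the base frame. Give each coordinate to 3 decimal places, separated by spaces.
8.214 -6.227 7.330

after link 1: o_1 = (2.0000, -3.4641, 1.0000)
after link 2: o_2 = (3.5000, -6.0622, 3.0000)
after link 3: o_3 = (8.2141, -6.2272, 7.3301)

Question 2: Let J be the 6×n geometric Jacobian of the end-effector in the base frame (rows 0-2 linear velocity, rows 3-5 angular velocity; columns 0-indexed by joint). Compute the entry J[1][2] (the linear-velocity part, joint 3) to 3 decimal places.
axis z_2 = (0.8660,0.5000,0.0000); lever o_n−o_2 = (4.7141,-0.1651,4.3301)
cross product → J_v[:, 2] = (2.1651,-3.7500,-2.5000)
J_ω[:, 2] = z_2
entry J[1][2] = -3.7500

-3.750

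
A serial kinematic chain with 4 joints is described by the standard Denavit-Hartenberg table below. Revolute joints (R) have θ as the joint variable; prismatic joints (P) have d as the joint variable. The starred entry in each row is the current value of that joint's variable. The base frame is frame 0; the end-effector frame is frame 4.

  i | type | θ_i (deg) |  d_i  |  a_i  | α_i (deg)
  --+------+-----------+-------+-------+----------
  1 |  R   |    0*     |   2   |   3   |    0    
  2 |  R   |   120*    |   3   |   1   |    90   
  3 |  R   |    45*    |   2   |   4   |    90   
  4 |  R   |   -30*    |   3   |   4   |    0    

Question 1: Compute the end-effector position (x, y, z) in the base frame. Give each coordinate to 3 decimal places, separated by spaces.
-1.200 7.274 8.157

after link 1: o_1 = (3.0000, 0.0000, 2.0000)
after link 2: o_2 = (2.5000, 0.8660, 5.0000)
after link 3: o_3 = (2.8178, 4.3155, 7.8284)
after link 4: o_4 = (-1.1996, 7.2740, 8.1566)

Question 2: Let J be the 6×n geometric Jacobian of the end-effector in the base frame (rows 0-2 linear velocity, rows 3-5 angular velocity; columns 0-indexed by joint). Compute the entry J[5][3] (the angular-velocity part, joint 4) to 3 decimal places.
-0.707

axis z_3 = (-0.3536,0.6124,-0.7071); lever o_n−o_3 = (-4.0175,2.9584,0.3282)
cross product → J_v[:, 3] = (2.2929,2.9568,1.4142)
J_ω[:, 3] = z_3
entry J[5][3] = -0.7071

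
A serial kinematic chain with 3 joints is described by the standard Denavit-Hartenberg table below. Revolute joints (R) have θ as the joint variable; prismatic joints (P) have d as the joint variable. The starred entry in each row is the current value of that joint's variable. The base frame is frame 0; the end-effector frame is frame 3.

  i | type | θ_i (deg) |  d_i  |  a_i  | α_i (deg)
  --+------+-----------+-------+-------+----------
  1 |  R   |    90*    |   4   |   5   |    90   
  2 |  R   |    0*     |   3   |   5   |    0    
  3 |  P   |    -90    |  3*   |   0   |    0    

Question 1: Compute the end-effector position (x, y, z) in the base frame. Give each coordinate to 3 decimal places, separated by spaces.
6.000 10.000 4.000

after link 1: o_1 = (0.0000, 5.0000, 4.0000)
after link 2: o_2 = (3.0000, 10.0000, 4.0000)
after link 3: o_3 = (6.0000, 10.0000, 4.0000)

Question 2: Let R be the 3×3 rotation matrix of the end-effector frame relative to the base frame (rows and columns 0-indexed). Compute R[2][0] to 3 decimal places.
-1.000

End-effector x-axis (col 0 of R) = (0.0000,0.0000,-1.0000)
R[2][0] = -1.0000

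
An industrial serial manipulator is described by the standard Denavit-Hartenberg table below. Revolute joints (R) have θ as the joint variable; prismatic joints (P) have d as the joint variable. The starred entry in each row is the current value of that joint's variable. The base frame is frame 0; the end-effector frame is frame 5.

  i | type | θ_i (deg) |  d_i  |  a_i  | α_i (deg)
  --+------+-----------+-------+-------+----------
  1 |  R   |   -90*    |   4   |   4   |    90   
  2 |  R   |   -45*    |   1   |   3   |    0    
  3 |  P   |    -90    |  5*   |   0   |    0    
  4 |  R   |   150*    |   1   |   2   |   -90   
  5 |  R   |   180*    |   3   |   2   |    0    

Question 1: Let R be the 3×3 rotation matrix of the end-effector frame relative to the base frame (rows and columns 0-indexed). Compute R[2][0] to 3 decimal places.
End-effector x-axis (col 0 of R) = (0.0000,0.9659,-0.2588)
R[2][0] = -0.2588

-0.259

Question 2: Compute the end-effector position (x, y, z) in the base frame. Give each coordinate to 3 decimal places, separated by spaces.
-7.000 -5.345 4.776

after link 1: o_1 = (0.0000, -4.0000, 4.0000)
after link 2: o_2 = (-1.0000, -6.1213, 1.8787)
after link 3: o_3 = (-6.0000, -6.1213, 1.8787)
after link 4: o_4 = (-7.0000, -8.0532, 2.3963)
after link 5: o_5 = (-7.0000, -5.3449, 4.7765)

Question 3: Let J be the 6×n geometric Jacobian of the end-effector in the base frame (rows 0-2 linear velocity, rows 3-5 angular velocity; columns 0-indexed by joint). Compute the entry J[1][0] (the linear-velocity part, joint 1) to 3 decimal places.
axis z_0 = ẑ; lever o_n−o_0 = (-7.0000,-5.3449,4.7765)
cross product → J_v[:, 0] = (5.3449,-7.0000,0.0000)
J_ω[:, 0] = z_0
entry J[1][0] = -7.0000

-7.000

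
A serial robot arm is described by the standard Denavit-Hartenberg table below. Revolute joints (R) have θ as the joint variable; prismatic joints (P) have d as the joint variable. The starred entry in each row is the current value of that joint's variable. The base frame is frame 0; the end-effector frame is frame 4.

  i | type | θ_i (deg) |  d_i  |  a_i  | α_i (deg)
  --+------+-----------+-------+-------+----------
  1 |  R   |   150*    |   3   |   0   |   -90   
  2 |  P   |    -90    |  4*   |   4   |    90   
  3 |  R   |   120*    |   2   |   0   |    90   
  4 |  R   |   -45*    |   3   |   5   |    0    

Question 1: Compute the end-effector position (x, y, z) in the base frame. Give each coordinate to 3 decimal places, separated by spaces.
-5.611 -6.647 7.830

after link 1: o_1 = (0.0000, 0.0000, 3.0000)
after link 2: o_2 = (-2.0000, -3.4641, 7.0000)
after link 3: o_3 = (-0.2679, -4.4641, 7.0000)
after link 4: o_4 = (-5.6107, -6.6470, 7.8303)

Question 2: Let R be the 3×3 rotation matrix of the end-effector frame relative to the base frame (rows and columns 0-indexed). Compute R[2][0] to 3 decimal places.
-0.354

End-effector x-axis (col 0 of R) = (-0.9186,-0.1768,-0.3536)
R[2][0] = -0.3536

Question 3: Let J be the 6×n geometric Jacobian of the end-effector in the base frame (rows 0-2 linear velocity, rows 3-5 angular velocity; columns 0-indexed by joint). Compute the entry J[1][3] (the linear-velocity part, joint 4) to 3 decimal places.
axis z_3 = (-0.2500,-0.4330,0.8660); lever o_n−o_3 = (-5.3428,-2.1829,0.8303)
cross product → J_v[:, 3] = (1.5309,-4.4194,-1.7678)
J_ω[:, 3] = z_3
entry J[1][3] = -4.4194

-4.419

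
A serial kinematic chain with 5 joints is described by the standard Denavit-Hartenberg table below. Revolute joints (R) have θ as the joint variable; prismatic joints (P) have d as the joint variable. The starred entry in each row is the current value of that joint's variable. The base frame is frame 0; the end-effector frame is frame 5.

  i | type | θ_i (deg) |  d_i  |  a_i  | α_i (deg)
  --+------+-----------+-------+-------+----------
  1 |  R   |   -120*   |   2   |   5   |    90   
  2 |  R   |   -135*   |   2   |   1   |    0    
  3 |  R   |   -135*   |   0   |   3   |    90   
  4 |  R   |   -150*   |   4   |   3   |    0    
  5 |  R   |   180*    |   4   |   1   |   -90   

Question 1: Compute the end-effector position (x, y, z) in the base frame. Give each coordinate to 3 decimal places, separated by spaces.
-7.012 -10.146 2.561

after link 1: o_1 = (-2.5000, -4.3301, 2.0000)
after link 2: o_2 = (-3.8785, -2.7178, 1.2929)
after link 3: o_3 = (-3.8785, -2.7178, 4.2929)
after link 4: o_4 = (-4.5795, -6.9319, 1.6948)
after link 5: o_5 = (-7.0125, -10.1460, 2.5608)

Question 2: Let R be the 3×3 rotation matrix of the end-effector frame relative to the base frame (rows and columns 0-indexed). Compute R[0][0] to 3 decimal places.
-0.433

End-effector x-axis (col 0 of R) = (-0.4330,0.2500,0.8660)
R[0][0] = -0.4330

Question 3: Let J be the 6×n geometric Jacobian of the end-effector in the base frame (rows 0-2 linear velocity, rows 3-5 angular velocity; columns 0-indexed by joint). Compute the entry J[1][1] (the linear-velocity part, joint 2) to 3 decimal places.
0.486

axis z_1 = (-0.8660,0.5000,0.0000); lever o_n−o_1 = (-4.5125,-5.8158,0.5608)
cross product → J_v[:, 1] = (0.2804,0.4857,7.2929)
J_ω[:, 1] = z_1
entry J[1][1] = 0.4857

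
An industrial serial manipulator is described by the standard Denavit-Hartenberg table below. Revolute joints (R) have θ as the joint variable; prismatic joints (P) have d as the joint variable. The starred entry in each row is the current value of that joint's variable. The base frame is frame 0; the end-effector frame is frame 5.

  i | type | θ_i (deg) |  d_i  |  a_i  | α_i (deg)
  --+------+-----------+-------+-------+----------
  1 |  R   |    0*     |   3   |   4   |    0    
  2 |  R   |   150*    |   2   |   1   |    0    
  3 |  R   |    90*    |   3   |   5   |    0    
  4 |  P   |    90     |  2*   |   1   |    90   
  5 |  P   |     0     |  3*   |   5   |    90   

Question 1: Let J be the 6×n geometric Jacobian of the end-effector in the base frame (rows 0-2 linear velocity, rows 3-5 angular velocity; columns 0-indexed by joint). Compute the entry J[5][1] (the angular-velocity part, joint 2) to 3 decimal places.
1.000

axis z_1 = (0.0000,0.0000,1.0000); lever o_n−o_1 = (0.3301,-9.4282,7.0000)
cross product → J_v[:, 1] = (9.4282,0.3301,-0.0000)
J_ω[:, 1] = z_1
entry J[5][1] = 1.0000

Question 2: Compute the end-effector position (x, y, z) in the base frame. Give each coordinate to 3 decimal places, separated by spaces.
4.330 -9.428 10.000

after link 1: o_1 = (4.0000, 0.0000, 3.0000)
after link 2: o_2 = (3.1340, 0.5000, 5.0000)
after link 3: o_3 = (0.6340, -3.8301, 8.0000)
after link 4: o_4 = (1.5000, -4.3301, 10.0000)
after link 5: o_5 = (4.3301, -9.4282, 10.0000)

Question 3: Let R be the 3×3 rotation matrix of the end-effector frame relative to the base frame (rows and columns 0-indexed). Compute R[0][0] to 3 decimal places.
0.866

End-effector x-axis (col 0 of R) = (0.8660,-0.5000,0.0000)
R[0][0] = 0.8660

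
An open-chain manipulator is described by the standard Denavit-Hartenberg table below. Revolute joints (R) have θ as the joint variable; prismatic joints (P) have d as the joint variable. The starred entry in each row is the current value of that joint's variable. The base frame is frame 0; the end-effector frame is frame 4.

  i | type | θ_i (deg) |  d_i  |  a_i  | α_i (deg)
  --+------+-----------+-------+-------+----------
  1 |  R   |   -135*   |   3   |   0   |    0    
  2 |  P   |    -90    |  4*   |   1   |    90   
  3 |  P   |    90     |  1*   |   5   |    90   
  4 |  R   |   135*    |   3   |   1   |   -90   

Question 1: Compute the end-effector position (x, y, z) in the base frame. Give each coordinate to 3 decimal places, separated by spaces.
after link 1: o_1 = (0.0000, 0.0000, 3.0000)
after link 2: o_2 = (-0.7071, 0.7071, 7.0000)
after link 3: o_3 = (-0.0000, 1.4142, 12.0000)
after link 4: o_4 = (-1.6213, 4.0355, 11.2929)

-1.621 4.036 11.293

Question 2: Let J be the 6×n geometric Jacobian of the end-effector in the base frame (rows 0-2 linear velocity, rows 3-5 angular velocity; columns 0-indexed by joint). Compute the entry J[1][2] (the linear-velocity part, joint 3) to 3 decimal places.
prismatic axis z_2 = (0.7071,0.7071,0.0000)
J_v[:, 2] = z_2; J_ω[:, 2] = (0,0,0)
entry J[1][2] = 0.7071

0.707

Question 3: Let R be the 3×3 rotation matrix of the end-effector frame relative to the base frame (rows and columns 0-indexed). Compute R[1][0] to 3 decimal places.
End-effector x-axis (col 0 of R) = (0.5000,0.5000,-0.7071)
R[1][0] = 0.5000

0.500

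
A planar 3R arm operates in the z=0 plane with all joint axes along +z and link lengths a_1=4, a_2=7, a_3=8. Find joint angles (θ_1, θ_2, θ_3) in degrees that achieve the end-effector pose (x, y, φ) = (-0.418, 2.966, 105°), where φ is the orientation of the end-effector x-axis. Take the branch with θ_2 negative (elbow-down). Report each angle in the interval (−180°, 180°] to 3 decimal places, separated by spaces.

30.002 -135.000 -150.002

wrist centre = target − a_3·(cos φ, sin φ) = (1.6526, -4.7614)
cos θ_2 = (25.4019−4²−7²)/(2·4·7) = -0.7071; θ_2 = -135.0001° (elbow-down)
β = atan2(-4.7614,1.6526) = -70.8595°; ψ = atan2(-4.9497,-0.9498) = -100.8619°
θ_1 = β − ψ = 30.0024°
θ_3 = φ − θ_1 − θ_2 = -150.0023° (wrapped to (-180°,180°])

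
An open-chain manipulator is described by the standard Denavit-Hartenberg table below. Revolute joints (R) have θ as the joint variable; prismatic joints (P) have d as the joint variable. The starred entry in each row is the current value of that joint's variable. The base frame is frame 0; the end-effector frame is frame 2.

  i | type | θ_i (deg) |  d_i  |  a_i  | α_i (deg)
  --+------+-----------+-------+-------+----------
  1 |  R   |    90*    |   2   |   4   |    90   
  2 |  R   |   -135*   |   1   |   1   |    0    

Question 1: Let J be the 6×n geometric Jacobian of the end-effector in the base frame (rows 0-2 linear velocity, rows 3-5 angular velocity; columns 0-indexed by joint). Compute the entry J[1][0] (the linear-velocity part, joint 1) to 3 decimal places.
1.000

axis z_0 = ẑ; lever o_n−o_0 = (1.0000,3.2929,1.2929)
cross product → J_v[:, 0] = (-3.2929,1.0000,0.0000)
J_ω[:, 0] = z_0
entry J[1][0] = 1.0000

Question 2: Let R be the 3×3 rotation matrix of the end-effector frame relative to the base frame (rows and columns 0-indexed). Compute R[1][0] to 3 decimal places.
End-effector x-axis (col 0 of R) = (0.0000,-0.7071,-0.7071)
R[1][0] = -0.7071

-0.707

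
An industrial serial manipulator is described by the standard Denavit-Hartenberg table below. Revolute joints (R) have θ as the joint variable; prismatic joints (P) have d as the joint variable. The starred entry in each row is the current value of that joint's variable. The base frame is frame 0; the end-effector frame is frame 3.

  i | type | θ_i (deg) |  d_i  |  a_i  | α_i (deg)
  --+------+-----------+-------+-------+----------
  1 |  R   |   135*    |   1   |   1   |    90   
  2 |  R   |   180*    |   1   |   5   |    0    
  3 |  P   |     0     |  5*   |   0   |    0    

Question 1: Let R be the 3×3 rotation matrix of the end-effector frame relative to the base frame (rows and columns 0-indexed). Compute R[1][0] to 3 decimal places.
-0.707

End-effector x-axis (col 0 of R) = (0.7071,-0.7071,0.0000)
R[1][0] = -0.7071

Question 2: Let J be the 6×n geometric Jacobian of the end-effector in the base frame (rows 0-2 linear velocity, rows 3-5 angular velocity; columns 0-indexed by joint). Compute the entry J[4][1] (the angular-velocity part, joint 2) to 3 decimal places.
axis z_1 = (0.7071,0.7071,0.0000); lever o_n−o_1 = (7.7782,0.7071,0.0000)
cross product → J_v[:, 1] = (0.0000,-0.0000,-5.0000)
J_ω[:, 1] = z_1
entry J[4][1] = 0.7071

0.707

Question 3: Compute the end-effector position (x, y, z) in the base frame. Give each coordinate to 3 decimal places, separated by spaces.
7.071 1.414 1.000

after link 1: o_1 = (-0.7071, 0.7071, 1.0000)
after link 2: o_2 = (3.5355, -2.1213, 1.0000)
after link 3: o_3 = (7.0711, 1.4142, 1.0000)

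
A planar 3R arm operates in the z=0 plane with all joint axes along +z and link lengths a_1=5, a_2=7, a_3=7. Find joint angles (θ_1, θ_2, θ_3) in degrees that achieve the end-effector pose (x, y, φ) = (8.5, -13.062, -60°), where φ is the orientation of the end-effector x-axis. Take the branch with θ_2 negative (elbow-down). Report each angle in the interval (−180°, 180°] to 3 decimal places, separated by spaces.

0.002 -90.002 30.000

wrist centre = target − a_3·(cos φ, sin φ) = (5.0000, -6.9998)
cos θ_2 = (73.9975−5²−7²)/(2·5·7) = -0.0000; θ_2 = -90.0020° (elbow-down)
β = atan2(-6.9998,5.0000) = -54.4616°; ψ = atan2(-7.0000,4.9998) = -54.4637°
θ_1 = β − ψ = 0.0020°
θ_3 = φ − θ_1 − θ_2 = 30.0000° (wrapped to (-180°,180°])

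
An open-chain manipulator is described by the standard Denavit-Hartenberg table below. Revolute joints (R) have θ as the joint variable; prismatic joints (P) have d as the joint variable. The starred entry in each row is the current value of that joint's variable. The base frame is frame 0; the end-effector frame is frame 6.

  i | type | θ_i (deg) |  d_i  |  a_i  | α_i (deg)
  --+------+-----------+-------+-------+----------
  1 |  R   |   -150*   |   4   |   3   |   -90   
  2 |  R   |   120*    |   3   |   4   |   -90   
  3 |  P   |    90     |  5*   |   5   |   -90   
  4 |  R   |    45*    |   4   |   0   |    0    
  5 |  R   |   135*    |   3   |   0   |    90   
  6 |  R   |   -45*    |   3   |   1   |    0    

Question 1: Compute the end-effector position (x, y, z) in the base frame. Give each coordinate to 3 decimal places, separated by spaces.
-2.737 -0.088 6.986

after link 1: o_1 = (-2.5981, -1.5000, 4.0000)
after link 2: o_2 = (0.6340, -3.0981, 0.5359)
after link 3: o_3 = (1.8840, 3.3971, 3.0359)
after link 4: o_4 = (0.1519, 2.3971, 6.5000)
after link 5: o_5 = (-1.1471, 1.6471, 9.0981)
after link 6: o_6 = (-2.7374, -0.0875, 6.9857)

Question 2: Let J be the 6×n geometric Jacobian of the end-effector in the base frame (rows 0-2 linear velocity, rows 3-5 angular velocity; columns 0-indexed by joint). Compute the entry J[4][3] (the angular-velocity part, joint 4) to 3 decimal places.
-0.250

axis z_3 = (-0.4330,-0.2500,0.8660); lever o_n−o_3 = (-4.6213,-3.4846,3.9498)
cross product → J_v[:, 3] = (2.0303,-2.2919,0.3536)
J_ω[:, 3] = z_3
entry J[4][3] = -0.2500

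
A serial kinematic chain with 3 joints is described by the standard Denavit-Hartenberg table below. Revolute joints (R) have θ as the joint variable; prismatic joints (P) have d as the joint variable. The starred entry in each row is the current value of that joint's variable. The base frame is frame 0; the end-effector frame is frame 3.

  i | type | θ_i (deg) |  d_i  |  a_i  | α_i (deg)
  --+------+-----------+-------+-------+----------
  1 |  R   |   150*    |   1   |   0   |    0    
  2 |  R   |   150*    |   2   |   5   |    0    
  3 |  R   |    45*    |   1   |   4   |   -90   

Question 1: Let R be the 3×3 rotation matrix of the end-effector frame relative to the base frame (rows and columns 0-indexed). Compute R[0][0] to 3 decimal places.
0.966

End-effector x-axis (col 0 of R) = (0.9659,-0.2588,0.0000)
R[0][0] = 0.9659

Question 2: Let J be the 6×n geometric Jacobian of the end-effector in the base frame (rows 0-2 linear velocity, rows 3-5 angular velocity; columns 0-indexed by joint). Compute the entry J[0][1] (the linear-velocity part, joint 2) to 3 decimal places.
5.365

axis z_1 = (0.0000,0.0000,1.0000); lever o_n−o_1 = (6.3637,-5.3654,3.0000)
cross product → J_v[:, 1] = (5.3654,6.3637,-0.0000)
J_ω[:, 1] = z_1
entry J[0][1] = 5.3654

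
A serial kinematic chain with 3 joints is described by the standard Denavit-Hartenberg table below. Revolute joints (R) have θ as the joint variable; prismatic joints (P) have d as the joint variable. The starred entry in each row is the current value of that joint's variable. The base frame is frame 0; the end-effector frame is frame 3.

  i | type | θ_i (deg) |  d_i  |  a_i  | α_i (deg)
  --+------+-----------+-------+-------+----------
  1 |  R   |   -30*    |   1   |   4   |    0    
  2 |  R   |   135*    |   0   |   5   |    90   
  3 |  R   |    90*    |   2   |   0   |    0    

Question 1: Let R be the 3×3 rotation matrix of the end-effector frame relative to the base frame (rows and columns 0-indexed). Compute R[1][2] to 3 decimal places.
0.259

End-effector z-axis (col 2 of R) = (0.9659,0.2588,0.0000)
R[1][2] = 0.2588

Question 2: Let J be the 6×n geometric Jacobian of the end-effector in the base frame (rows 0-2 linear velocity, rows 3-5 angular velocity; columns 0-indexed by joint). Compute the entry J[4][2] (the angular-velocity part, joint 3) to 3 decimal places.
0.259

axis z_2 = (0.9659,0.2588,0.0000); lever o_n−o_2 = (1.9319,0.5176,0.0000)
cross product → J_v[:, 2] = (0.0000,-0.0000,0.0000)
J_ω[:, 2] = z_2
entry J[4][2] = 0.2588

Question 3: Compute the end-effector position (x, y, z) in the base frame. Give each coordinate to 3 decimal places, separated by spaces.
4.102 3.347 1.000

after link 1: o_1 = (3.4641, -2.0000, 1.0000)
after link 2: o_2 = (2.1700, 2.8296, 1.0000)
after link 3: o_3 = (4.1019, 3.3473, 1.0000)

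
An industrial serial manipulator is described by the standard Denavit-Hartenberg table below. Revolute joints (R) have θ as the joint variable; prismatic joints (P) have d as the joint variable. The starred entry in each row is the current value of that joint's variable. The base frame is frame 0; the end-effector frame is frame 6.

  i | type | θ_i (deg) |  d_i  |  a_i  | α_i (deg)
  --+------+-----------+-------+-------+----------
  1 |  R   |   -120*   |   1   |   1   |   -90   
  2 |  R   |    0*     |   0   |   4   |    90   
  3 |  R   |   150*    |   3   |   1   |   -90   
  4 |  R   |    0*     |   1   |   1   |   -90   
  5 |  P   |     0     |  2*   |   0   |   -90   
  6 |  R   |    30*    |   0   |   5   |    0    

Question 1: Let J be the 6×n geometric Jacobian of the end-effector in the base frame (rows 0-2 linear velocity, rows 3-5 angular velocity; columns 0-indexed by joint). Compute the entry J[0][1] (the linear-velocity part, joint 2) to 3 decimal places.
-1.750

axis z_1 = (0.8660,-0.5000,0.0000); lever o_n−o_1 = (2.9821,0.5670,3.5000)
cross product → J_v[:, 1] = (-1.7500,-3.0311,1.9821)
J_ω[:, 1] = z_1
entry J[0][1] = -1.7500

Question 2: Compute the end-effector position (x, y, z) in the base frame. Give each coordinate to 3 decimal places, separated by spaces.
after link 1: o_1 = (-0.5000, -0.8660, 1.0000)
after link 2: o_2 = (-2.5000, -4.3301, 1.0000)
after link 3: o_3 = (-1.6340, -3.8301, 4.0000)
after link 4: o_4 = (-1.2679, -2.4641, 4.0000)
after link 5: o_5 = (-1.2679, -2.4641, 2.0000)
after link 6: o_6 = (2.4821, -0.2990, 4.5000)

2.482 -0.299 4.500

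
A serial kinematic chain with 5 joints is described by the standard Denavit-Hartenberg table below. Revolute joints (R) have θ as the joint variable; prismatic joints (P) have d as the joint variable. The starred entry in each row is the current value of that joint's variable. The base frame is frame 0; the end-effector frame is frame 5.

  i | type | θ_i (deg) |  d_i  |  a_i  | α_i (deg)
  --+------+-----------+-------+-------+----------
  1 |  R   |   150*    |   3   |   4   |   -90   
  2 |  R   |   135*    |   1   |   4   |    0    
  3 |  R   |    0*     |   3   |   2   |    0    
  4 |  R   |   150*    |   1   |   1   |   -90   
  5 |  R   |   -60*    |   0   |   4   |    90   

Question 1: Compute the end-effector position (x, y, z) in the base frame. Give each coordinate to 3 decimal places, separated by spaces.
after link 1: o_1 = (-3.4641, 2.0000, 3.0000)
after link 2: o_2 = (-1.5146, -0.2802, 0.1716)
after link 3: o_3 = (-1.7899, -3.5854, -1.2426)
after link 4: o_4 = (-2.5140, -4.3220, -0.2767)
after link 5: o_5 = (-4.6943, -7.0632, 1.6551)

-4.694 -7.063 1.655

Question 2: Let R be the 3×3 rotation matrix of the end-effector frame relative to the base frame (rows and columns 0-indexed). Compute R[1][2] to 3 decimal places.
End-effector z-axis (col 2 of R) = (-0.0559,-0.5451,-0.8365)
R[1][2] = -0.5451

-0.545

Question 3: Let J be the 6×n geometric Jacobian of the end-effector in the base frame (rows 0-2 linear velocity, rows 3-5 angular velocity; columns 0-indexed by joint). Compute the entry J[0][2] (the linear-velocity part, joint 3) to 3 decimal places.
-1.285

axis z_2 = (-0.5000,-0.8660,0.0000); lever o_n−o_2 = (-3.1797,-6.7830,1.4836)
cross product → J_v[:, 2] = (-1.2848,0.7418,0.6378)
J_ω[:, 2] = z_2
entry J[0][2] = -1.2848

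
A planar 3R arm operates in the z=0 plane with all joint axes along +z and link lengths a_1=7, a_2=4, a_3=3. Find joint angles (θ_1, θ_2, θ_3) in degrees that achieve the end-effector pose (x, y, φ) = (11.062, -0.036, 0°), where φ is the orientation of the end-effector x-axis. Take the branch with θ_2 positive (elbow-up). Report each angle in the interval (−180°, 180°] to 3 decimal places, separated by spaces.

-30.001 90.003 -60.001

wrist centre = target − a_3·(cos φ, sin φ) = (8.0620, -0.0360)
cos θ_2 = (64.9971−7²−4²)/(2·7·4) = -0.0001; θ_2 = 90.0029° (elbow-up)
β = atan2(-0.0360,8.0620) = -0.2558°; ψ = atan2(4.0000,6.9998) = 29.7456°
θ_1 = β − ψ = -30.0014°
θ_3 = φ − θ_1 − θ_2 = -60.0015° (wrapped to (-180°,180°])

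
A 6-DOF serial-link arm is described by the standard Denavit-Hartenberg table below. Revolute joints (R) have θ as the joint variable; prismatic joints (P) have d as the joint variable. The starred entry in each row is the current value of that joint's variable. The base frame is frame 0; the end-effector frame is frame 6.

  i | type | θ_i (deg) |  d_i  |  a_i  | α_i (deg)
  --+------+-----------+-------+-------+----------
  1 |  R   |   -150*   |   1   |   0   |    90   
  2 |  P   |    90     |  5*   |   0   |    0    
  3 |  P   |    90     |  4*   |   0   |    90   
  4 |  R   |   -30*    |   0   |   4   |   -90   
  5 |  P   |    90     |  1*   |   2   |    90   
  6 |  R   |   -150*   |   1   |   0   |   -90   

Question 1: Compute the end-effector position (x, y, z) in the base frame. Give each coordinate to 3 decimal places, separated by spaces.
after link 1: o_1 = (0.0000, 0.0000, 1.0000)
after link 2: o_2 = (-2.5000, 4.3301, 1.0000)
after link 3: o_3 = (-4.5000, 7.7942, 1.0000)
after link 4: o_4 = (-0.5000, 7.7942, 1.0000)
after link 5: o_5 = (-0.5000, 8.7942, -1.0000)
after link 6: o_6 = (0.5000, 8.7942, -1.0000)

0.500 8.794 -1.000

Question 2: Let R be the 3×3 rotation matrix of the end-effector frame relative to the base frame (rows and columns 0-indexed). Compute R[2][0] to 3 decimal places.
0.866

End-effector x-axis (col 0 of R) = (-0.0000,-0.5000,0.8660)
R[2][0] = 0.8660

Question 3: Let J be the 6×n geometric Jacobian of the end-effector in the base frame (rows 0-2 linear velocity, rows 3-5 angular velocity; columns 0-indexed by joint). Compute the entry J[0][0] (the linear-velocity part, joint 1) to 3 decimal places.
-8.794

axis z_0 = ẑ; lever o_n−o_0 = (0.5000,8.7942,-1.0000)
cross product → J_v[:, 0] = (-8.7942,0.5000,0.0000)
J_ω[:, 0] = z_0
entry J[0][0] = -8.7942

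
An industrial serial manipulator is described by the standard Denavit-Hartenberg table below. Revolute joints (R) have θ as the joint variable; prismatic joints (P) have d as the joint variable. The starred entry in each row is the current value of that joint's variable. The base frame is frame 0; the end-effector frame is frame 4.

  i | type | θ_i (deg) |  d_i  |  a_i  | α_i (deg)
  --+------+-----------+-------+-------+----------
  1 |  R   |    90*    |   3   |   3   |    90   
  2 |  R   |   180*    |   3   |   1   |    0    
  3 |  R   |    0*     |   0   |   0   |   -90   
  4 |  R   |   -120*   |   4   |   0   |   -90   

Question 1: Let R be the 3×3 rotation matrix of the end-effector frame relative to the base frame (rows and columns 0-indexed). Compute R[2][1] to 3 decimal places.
End-effector y-axis (col 1 of R) = (-0.0000,0.0000,1.0000)
R[2][1] = 1.0000

1.000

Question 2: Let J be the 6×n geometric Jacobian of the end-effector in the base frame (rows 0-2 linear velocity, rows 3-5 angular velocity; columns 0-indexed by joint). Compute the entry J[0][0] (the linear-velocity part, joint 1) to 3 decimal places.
-2.000

axis z_0 = ẑ; lever o_n−o_0 = (3.0000,2.0000,-1.0000)
cross product → J_v[:, 0] = (-2.0000,3.0000,0.0000)
J_ω[:, 0] = z_0
entry J[0][0] = -2.0000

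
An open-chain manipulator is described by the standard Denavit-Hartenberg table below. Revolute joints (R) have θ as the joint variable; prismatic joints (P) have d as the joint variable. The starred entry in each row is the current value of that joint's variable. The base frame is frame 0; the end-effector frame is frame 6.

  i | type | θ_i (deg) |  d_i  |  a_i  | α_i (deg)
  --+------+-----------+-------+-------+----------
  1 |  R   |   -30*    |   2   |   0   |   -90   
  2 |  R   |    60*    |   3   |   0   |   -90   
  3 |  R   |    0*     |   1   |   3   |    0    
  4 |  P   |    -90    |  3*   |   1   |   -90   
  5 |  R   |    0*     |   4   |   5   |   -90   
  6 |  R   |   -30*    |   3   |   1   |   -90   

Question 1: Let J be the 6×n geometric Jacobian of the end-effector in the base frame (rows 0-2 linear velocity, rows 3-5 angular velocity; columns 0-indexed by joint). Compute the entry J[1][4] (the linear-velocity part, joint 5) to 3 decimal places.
-5.138

axis z_4 = (0.4330,-0.2500,-0.8660); lever o_n−o_4 = (7.1316,2.6561,-2.3971)
cross product → J_v[:, 4] = (2.8995,-5.1381,2.9330)
J_ω[:, 4] = z_4
entry J[1][4] = -5.1381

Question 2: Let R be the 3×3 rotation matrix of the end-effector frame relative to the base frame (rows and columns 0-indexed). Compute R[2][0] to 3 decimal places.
End-effector x-axis (col 0 of R) = (0.6495,0.6250,-0.4330)
R[2][0] = -0.4330

-0.433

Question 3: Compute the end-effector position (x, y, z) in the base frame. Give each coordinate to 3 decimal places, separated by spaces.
after link 1: o_1 = (0.0000, 0.0000, 2.0000)
after link 2: o_2 = (1.5000, 2.5981, 2.0000)
after link 3: o_3 = (2.0490, 2.2811, -1.0981)
after link 4: o_4 = (0.2990, 4.4462, -2.5981)
after link 5: o_5 = (4.5311, 7.7763, -6.0622)
after link 6: o_6 = (7.4306, 7.1022, -4.9952)

7.431 7.102 -4.995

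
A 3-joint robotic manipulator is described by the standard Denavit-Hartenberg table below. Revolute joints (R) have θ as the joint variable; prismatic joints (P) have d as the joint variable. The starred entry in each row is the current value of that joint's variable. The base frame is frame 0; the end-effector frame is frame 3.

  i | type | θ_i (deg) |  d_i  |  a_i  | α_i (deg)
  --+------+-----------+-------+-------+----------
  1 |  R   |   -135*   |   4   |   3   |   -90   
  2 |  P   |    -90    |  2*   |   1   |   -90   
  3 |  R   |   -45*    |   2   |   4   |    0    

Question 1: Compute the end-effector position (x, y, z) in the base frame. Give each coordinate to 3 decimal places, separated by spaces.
after link 1: o_1 = (-2.1213, -2.1213, 4.0000)
after link 2: o_2 = (-0.7071, -3.5355, 5.0000)
after link 3: o_3 = (-0.1213, -6.9497, 7.8284)

-0.121 -6.950 7.828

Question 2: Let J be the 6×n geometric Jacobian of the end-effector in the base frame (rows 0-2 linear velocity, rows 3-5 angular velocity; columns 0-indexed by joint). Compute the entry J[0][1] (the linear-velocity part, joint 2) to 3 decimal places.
prismatic axis z_1 = (0.7071,-0.7071,0.0000)
J_v[:, 1] = z_1; J_ω[:, 1] = (0,0,0)
entry J[0][1] = 0.7071

0.707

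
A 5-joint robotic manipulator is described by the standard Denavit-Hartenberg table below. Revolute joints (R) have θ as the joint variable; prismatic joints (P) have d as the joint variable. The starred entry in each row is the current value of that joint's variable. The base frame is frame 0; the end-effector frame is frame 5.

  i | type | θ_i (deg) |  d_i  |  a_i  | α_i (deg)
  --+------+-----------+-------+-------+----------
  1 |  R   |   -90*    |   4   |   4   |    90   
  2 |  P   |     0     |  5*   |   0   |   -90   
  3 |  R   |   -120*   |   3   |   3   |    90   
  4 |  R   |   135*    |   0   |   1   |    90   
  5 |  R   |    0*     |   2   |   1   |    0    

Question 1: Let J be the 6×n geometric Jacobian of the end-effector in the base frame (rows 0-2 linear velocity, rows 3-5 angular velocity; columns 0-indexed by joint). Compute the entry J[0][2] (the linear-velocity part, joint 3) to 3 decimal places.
-1.500

axis z_2 = (0.0000,0.0000,1.0000); lever o_n−o_2 = (-2.5981,1.5000,5.8284)
cross product → J_v[:, 2] = (-1.5000,-2.5981,0.0000)
J_ω[:, 2] = z_2
entry J[0][2] = -1.5000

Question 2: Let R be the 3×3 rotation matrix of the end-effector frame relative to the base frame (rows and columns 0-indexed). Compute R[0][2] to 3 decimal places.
End-effector z-axis (col 2 of R) = (-0.6124,0.3536,0.7071)
R[0][2] = -0.6124

-0.612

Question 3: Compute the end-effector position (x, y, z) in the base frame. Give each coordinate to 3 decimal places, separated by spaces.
after link 1: o_1 = (0.0000, -4.0000, 4.0000)
after link 2: o_2 = (-5.0000, -4.0000, 4.0000)
after link 3: o_3 = (-7.5981, -2.5000, 7.0000)
after link 4: o_4 = (-6.9857, -2.8536, 7.7071)
after link 5: o_5 = (-7.5981, -2.5000, 9.8284)

-7.598 -2.500 9.828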